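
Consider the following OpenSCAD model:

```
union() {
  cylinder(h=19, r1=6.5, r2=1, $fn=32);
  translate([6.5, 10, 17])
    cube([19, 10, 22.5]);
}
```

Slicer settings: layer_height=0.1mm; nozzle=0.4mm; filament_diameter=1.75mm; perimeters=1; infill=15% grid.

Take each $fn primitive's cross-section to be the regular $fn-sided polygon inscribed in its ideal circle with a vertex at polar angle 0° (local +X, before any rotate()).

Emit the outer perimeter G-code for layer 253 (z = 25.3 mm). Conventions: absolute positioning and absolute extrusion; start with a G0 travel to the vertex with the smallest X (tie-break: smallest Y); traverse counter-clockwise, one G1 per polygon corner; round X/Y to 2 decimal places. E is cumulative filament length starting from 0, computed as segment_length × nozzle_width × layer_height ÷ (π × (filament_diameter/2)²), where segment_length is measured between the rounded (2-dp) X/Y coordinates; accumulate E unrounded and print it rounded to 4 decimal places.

G0 X6.50 Y10.00 Z25.30
G1 X25.50 Y10.00 E0.3160
G1 X25.50 Y20.00 E0.4823
G1 X6.50 Y20.00 E0.7982
G1 X6.50 Y10.00 E0.9645

At z = 25.3 mm: the cone is absent (z outside [0, 19]); the cube at (6.5, 10) (footprint 19×10) is included at this height; Merging all regions: only the 19×10 cube at (6.5, 10) is present, so the union is just that shape — 1 connected region. The outline is a single polygon with 4 vertices. Extrusion per mm of travel: 0.4 × 0.1 / (π × 0.875²) = 0.016630. Accumulating E over each segment gives final E = 0.9645.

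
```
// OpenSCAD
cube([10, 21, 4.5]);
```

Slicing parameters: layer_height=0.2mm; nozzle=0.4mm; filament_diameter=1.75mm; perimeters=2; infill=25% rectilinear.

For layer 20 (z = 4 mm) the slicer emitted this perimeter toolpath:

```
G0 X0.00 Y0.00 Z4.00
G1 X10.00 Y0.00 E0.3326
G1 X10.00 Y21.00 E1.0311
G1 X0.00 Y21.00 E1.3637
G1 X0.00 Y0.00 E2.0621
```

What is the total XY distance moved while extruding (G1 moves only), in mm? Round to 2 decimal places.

62.00 mm

Sum the Euclidean lengths of each G1 segment: total = 62.00 mm.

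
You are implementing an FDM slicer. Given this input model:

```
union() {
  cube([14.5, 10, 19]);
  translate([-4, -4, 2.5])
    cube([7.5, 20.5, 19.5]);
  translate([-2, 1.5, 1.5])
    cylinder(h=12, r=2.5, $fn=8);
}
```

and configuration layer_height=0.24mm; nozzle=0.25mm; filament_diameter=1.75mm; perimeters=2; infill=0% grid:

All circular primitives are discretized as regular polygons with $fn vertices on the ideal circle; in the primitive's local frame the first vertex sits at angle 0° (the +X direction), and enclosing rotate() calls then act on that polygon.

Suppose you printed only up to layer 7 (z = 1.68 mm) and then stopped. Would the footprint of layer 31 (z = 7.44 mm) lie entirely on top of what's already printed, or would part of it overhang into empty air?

part overhangs

Compare the two slices. At z = 1.68: the cube is present — its section is the full 14.5×10 rectangle (area 145.00 mm²); the cube at (-4, -4) is absent (z outside [2.5, 22]); the r=2.5 cylinder at (-2, 1.5) gives a regular 8-gon of circumradius 2.5 (constant along its height) (area = (8/2)·2.500²·sin(360°/8) = 17.68 mm²); Combining (union): the regions partially overlap — summed areas 162.68 mm² minus the doubly-counted overlap 0.60 mm² gives 162.07 mm² — area = 162.07 mm². At z = 7.44: the cube is present — its section is the full 14.5×10 rectangle (area 145.00 mm²); the cube at (-4, -4) is present — its section is the full 7.5×20.5 rectangle (area 153.75 mm²); the r=2.5 cylinder at (-2, 1.5) contributes a regular 8-gon of circumradius 2.5 (area = (8/2)·2.500²·sin(360°/8) = 17.68 mm²); Combining (union): the regions partially overlap — summed areas 316.43 mm² minus the doubly-counted overlap 52.07 mm² gives 264.35 mm² — area = 264.35 mm². Checking containment: at z = 7.44 the cross-section extends beyond the z = 1.68 cross-section by about 102.28 mm².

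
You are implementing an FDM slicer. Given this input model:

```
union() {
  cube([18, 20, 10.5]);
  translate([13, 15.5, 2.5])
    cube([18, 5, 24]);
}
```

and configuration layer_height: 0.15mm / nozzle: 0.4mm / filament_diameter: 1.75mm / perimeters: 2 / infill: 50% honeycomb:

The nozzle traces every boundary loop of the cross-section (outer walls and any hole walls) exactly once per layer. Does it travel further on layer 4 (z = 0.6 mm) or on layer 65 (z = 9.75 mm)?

layer 65 (z = 9.75 mm)

Layer 4 (z = 0.6): the 18×20 cube contributes its full rectangle (perimeter 76.00 mm); the cube at (13, 15.5) is not intersected at this z (z outside [2.5, 26.5]); Taking the union: only the 18×20 cube is present, so the union is just that shape — boundary = 76.00 mm. So its perimeter = 76.00 mm. Layer 65 (z = 9.75): the cube is present — its section is the full 18×20 rectangle (perimeter 76.00 mm); the cube at (13, 15.5) (footprint 18×5) is included at this height (perimeter 46.00 mm); Taking the union: the regions partially overlap (shared area 22.50 mm²), so the edge portions inside another operand are dropped and the merged outline is re-measured after clipping — boundary = 103.00 mm. So its perimeter = 103.00 mm. Layer 65 is larger (103.00 vs 76.00 mm).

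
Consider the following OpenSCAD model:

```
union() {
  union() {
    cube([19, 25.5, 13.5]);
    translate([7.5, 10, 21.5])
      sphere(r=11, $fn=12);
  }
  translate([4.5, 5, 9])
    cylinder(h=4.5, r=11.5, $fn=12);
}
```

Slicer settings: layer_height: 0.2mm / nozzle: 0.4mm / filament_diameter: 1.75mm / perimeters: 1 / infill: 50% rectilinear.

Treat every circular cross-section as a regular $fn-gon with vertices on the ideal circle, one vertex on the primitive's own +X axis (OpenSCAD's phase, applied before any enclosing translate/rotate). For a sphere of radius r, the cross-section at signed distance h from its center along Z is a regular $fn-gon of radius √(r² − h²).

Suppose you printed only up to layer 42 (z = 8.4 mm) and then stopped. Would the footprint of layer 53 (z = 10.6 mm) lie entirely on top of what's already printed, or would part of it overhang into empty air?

part overhangs

Compare the two slices. At z = 8.4: the 19×25.5 cube contributes its full rectangle (area 484.50 mm²); the sphere at (7.5, 10) does not reach this height (|z−center|=13.100 > r=11); Combining (union): only the 19×25.5 cube is present, so the union is just that shape — area = 484.50 mm²; the cylinder at (4.5, 5) is absent (z outside [9, 13.5]); Taking the union: only the result so far is present, so the union is just that shape — area = 484.50 mm². At z = 10.6: the cube is present — its section is the full 19×25.5 rectangle (area 484.50 mm²); the r=11 sphere at (7.5, 10) contributes a regular 12-gon of circumradius √(11²−10.9²) = 1.480 (area = (12/2)·1.480²·sin(360°/12) = 6.57 mm²); Combining (union): the r=11 sphere at (7.5, 10) lies entirely inside the 19×25.5 cube, so the union is just the 19×25.5 cube — area = 484.50 mm²; the r=11.5 cylinder at (4.5, 5) gives a regular 12-gon of circumradius 11.5 (constant along its height) (area = (12/2)·11.500²·sin(360°/12) = 396.75 mm²); Taking the union: the regions partially overlap — summed areas 881.25 mm² minus the doubly-counted overlap 224.88 mm² gives 656.37 mm² — area = 656.37 mm². Checking containment: at z = 10.6 the cross-section extends beyond the z = 8.4 cross-section by about 171.87 mm².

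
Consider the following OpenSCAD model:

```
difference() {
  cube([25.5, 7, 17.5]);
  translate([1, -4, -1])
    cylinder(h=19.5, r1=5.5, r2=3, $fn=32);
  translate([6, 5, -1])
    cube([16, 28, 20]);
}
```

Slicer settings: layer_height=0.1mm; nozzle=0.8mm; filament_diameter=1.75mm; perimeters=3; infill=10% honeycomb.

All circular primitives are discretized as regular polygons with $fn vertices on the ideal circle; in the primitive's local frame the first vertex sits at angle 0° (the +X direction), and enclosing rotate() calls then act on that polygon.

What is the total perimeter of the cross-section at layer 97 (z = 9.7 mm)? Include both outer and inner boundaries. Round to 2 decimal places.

69.02 mm

At z = 9.7 mm: the cube (footprint 25.5×7) is included at this height (perimeter 65.00 mm); the cone at (1, -4) (r1=5.5→r2=3) has section circumradius 4.128 here — a regular 32-gon (perimeter = 2·32·4.128·sin(180°/32) = 25.90 mm); the cube at (6, 5) (footprint 16×28) is included at this height (perimeter 88.00 mm); Taking the first minus the rest: starting from the 25.5×7 cube, the cone at (1, -4) partially overlaps it — only the 0.15 mm² overlap (of its 53.20 mm²) is removed, clipping the outline; the 16×28 cube at (6, 5) partially overlaps it — only the 32.00 mm² overlap (of its 448.00 mm²) is removed, clipping the outline — boundary = 69.02 mm. Overall, the cross-section is a single solid region. Total boundary length (outer) = 69.02 mm.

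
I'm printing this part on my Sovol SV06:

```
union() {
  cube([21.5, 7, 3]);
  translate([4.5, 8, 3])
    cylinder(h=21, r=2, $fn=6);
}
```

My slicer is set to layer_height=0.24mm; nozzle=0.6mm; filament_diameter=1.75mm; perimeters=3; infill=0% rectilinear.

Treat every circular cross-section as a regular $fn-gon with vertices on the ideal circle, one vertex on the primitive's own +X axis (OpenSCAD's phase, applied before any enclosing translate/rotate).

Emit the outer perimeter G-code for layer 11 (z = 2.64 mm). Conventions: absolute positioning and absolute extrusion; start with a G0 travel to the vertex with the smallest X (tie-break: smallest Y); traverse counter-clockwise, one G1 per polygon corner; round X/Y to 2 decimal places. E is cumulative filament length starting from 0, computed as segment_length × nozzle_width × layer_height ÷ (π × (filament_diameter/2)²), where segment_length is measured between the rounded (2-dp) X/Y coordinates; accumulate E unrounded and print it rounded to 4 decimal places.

G0 X0.00 Y0.00 Z2.64
G1 X21.50 Y0.00 E1.2872
G1 X21.50 Y7.00 E1.7062
G1 X0.00 Y7.00 E2.9934
G1 X0.00 Y0.00 E3.4125

At z = 2.64 mm: the cube (footprint 21.5×7) is included at this height; the cylinder at (4.5, 8) does not reach this height (z outside [3, 24]); Merging all regions: only the 21.5×7 cube is present, so the union is just that shape — 1 connected region. The outline is a single polygon with 4 vertices. Extrusion per mm of travel: 0.6 × 0.24 / (π × 0.875²) = 0.059868. Accumulating E over each segment gives final E = 3.4125.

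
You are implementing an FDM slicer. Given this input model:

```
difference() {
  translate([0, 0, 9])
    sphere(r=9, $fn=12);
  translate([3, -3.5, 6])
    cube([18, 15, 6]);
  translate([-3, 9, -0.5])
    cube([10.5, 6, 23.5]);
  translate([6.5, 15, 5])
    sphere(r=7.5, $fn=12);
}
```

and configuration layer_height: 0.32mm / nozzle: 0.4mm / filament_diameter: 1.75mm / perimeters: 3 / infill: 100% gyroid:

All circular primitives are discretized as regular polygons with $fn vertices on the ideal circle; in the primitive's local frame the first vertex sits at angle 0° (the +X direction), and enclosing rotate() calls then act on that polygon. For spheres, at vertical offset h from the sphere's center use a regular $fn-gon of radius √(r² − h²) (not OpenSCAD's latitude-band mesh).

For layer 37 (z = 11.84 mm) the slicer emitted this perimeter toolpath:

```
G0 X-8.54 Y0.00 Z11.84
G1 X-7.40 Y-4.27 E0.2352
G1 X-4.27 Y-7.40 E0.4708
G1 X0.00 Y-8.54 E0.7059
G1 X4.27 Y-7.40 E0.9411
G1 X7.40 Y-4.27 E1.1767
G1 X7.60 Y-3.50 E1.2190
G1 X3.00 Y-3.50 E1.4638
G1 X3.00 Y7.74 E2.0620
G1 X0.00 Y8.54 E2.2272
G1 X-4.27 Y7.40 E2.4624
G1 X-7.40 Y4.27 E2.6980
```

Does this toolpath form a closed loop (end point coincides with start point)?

no

Start point (G0): (-8.54, 0.00). End point (last G1): the path does not return to the start — open.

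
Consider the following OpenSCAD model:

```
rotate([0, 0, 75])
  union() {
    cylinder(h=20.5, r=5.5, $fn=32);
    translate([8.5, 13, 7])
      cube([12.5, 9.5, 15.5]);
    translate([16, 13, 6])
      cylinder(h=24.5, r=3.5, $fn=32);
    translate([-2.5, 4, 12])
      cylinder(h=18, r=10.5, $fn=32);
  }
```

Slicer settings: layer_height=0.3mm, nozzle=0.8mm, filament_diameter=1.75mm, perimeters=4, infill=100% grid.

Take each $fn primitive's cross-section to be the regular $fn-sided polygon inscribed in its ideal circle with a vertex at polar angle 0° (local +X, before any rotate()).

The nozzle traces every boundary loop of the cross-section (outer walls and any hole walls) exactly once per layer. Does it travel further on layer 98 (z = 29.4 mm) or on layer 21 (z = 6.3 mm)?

layer 98 (z = 29.4 mm)

Layer 98 (z = 29.4): the cylinder is not intersected at this z (z outside [0, 20.5]); the cube at (8.5, 13) is not intersected at this z (z outside [7, 22.5]); the cylinder at (16, 13): section is a regular 32-gon, circumradius r=3.5 (perimeter = 2·32·3.500·sin(180°/32) = 21.96 mm); the cylinder at (-2.5, 4): section is a regular 32-gon, circumradius r=10.5 (perimeter = 2·32·10.500·sin(180°/32) = 65.87 mm); Merging all regions: the 2 present regions are separate (no shared area or edge), so areas and boundary lengths simply add and each stays a separate island — boundary = 87.82 mm; (rotated 75° about Z; rotation is an isometry so areas/perimeters/island counts are preserved). So its perimeter = 87.82 mm. Layer 21 (z = 6.3): the r=5.5 cylinder gives a regular 32-gon of circumradius 5.5 (constant along its height) (perimeter = 2·32·5.500·sin(180°/32) = 34.50 mm); the cube at (8.5, 13) is absent (z outside [7, 22.5]); the r=3.5 cylinder at (16, 13) contributes a regular 32-gon of circumradius 3.5 (perimeter = 2·32·3.500·sin(180°/32) = 21.96 mm); the cylinder at (-2.5, 4) does not reach this height (z outside [12, 30]); Merging all regions: the 2 present regions are separate (no shared area or edge), so areas and boundary lengths simply add and each stays a separate island — boundary = 56.46 mm; (rotated 75° about Z; rotation is an isometry so areas/perimeters/island counts are preserved). So its perimeter = 56.46 mm. Layer 98 is larger (87.82 vs 56.46 mm).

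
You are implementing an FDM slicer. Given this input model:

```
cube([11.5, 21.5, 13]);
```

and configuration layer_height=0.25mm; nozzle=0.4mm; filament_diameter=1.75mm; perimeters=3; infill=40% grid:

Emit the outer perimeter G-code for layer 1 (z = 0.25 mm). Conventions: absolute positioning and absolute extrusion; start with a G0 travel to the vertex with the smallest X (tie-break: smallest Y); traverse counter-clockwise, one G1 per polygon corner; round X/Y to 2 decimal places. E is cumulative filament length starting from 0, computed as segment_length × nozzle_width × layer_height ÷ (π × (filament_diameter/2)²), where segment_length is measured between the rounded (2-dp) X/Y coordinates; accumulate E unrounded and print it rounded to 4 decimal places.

G0 X0.00 Y0.00 Z0.25
G1 X11.50 Y0.00 E0.4781
G1 X11.50 Y21.50 E1.3720
G1 X0.00 Y21.50 E1.8501
G1 X0.00 Y0.00 E2.7440

At z = 0.25 mm: the cube is present — its section is the full 11.5×21.5 rectangle. The outline is a single polygon with 4 vertices. Extrusion per mm of travel: 0.4 × 0.25 / (π × 0.875²) = 0.041575. Accumulating E over each segment gives final E = 2.7440.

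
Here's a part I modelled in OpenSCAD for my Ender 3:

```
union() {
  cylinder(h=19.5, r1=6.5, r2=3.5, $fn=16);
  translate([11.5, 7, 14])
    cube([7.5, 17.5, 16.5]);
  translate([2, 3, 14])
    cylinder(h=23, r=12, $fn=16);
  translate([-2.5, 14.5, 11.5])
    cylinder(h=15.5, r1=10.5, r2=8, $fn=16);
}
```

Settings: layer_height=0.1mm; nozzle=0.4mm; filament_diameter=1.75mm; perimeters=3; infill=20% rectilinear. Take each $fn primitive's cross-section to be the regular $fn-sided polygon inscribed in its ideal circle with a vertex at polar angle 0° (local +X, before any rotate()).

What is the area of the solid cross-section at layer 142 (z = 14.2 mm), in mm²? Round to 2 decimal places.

At z = 14.2 mm: the cone: at t=0.728 of its height the radius interpolates to r₁+(r₂−r₁)t = 4.315, giving a regular 16-gon of that circumradius (area = (16/2)·4.315²·sin(360°/16) = 57.01 mm²); the cube at (11.5, 7) (footprint 7.5×17.5) is included at this height (area 131.25 mm²); the cylinder at (2, 3): section is a regular 16-gon, circumradius r=12 (area = (16/2)·12.000²·sin(360°/16) = 440.85 mm²); the cone at (-2.5, 14.5): at t=0.174 of its height the radius interpolates to r₁+(r₂−r₁)t = 10.065, giving a regular 16-gon of that circumradius (area = (16/2)·10.065²·sin(360°/16) = 310.11 mm²); Merging all regions: the regions partially overlap — summed areas 939.22 mm² minus the doubly-counted overlap 177.85 mm² gives 761.38 mm² — area = 761.38 mm². Overall, the cross-section is a single solid region. Net area = 761.38 mm².

761.38 mm²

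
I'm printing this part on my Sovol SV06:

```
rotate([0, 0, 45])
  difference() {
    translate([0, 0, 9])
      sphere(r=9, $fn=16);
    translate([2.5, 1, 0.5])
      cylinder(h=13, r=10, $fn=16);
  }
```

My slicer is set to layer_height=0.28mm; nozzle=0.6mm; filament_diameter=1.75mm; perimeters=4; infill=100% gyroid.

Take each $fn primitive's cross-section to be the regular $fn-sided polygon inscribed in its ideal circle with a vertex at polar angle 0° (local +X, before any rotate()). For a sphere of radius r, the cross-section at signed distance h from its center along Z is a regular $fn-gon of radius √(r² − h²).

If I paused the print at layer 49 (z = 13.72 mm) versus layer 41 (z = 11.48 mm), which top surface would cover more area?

Layer 49 (z = 13.72): the sphere: section is a regular 16-gon, circumradius = √(r²−h²) = √(9²−4.72²) = 7.663 (area = (16/2)·7.663²·sin(360°/16) = 179.77 mm²); the cylinder at (2.5, 1) is not intersected at this z (z outside [0.5, 13.5]); Taking the first minus the rest: none of the subtracted shapes is present at this height, so the r=9 sphere is unchanged — area = 179.77 mm²; (whole slice rotated 45° about Z — lengths, areas and connectivity unchanged). So its area = 179.77 mm². Layer 41 (z = 11.48): the r=9 sphere slices to a regular 16-gon of circumradius 8.652 (√(r²−h²) with h=2.48 from center) (area = (16/2)·8.652²·sin(360°/16) = 229.15 mm²); the r=10 cylinder at (2.5, 1) contributes a regular 16-gon of circumradius 10 (area = (16/2)·10.000²·sin(360°/16) = 306.15 mm²); Taking the first minus the rest: starting from the r=9 sphere (229.15 mm²), the r=10 cylinder at (2.5, 1) partially overlaps it — only the 211.99 mm² overlap (of its 306.15 mm²) is removed, clipping the outline — area = 17.16 mm²; (whole slice rotated 45° about Z — lengths, areas and connectivity unchanged). So its area = 17.16 mm². Layer 49 is larger (179.77 vs 17.16 mm²).

layer 49 (z = 13.72 mm)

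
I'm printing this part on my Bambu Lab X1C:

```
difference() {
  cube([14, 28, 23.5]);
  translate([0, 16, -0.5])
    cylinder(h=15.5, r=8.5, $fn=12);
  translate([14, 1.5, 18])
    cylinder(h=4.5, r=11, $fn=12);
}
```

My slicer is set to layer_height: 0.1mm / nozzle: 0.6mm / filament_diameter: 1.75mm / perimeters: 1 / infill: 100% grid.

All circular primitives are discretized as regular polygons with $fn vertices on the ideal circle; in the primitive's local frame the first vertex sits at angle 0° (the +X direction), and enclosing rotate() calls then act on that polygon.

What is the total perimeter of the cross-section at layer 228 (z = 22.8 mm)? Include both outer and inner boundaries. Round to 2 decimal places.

84.00 mm

At z = 22.8 mm: the cube (footprint 14×28) is included at this height (perimeter 84.00 mm); the cylinder at (0, 16) is not intersected at this z (z outside [-0.5, 15]); the cylinder at (14, 1.5) is absent (z outside [18, 22.5]); Taking the first minus the rest: none of the subtracted shapes is present at this height, so the 14×28 cube is unchanged — boundary = 84.00 mm. Overall, the cross-section is a single solid region. Total boundary length (outer) = 84.00 mm.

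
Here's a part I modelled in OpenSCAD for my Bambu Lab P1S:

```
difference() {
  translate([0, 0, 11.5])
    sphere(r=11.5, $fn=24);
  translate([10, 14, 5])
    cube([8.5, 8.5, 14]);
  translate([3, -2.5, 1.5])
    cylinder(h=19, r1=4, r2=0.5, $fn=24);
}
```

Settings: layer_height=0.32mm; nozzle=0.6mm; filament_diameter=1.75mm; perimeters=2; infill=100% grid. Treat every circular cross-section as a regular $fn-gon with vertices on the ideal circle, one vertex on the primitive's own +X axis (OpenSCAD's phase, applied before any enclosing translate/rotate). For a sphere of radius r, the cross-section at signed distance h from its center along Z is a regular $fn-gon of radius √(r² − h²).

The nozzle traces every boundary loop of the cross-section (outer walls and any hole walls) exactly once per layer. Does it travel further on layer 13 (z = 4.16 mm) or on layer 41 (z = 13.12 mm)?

Layer 13 (z = 4.16): the r=11.5 sphere slices to a regular 24-gon of circumradius 8.853 (√(r²−h²) with h=7.34 from center) (perimeter = 2·24·8.853·sin(180°/24) = 55.47 mm); the cube at (10, 14) is absent (z outside [5, 19]); the cone at (3, -2.5) contributes a regular 24-gon of circumradius 3.510 (interpolated between r1=4 and r2=0.5 at t=0.140) (perimeter = 2·24·3.510·sin(180°/24) = 21.99 mm); Taking the first minus the rest: starting from the r=11.5 sphere, the cone at (3, -2.5) lies wholly inside it (removes its full 38.26 mm² and its 21.99 mm outline becomes a hole wall) — boundary (outer + 1 inner loop) = 77.46 mm. So its perimeter = 77.46 mm. Layer 41 (z = 13.12): the r=11.5 sphere slices to a regular 24-gon of circumradius 11.385 (√(r²−h²) with h=1.62 from center) (perimeter = 2·24·11.385·sin(180°/24) = 71.33 mm); the cube at (10, 14) (footprint 8.5×8.5) is included at this height (perimeter 34.00 mm); the cone at (3, -2.5) contributes a regular 24-gon of circumradius 1.859 (interpolated between r1=4 and r2=0.5 at t=0.612) (perimeter = 2·24·1.859·sin(180°/24) = 11.65 mm); Subtracting the remaining from the first: starting from the r=11.5 sphere, the 8.5×8.5 cube at (10, 14) misses the remaining region (no effect); the cone at (3, -2.5) lies wholly inside it (removes its full 10.74 mm² and its 11.65 mm outline becomes a hole wall) — boundary (outer + 1 inner loop) = 82.98 mm. So its perimeter = 82.98 mm. Layer 41 is larger (82.98 vs 77.46 mm).

layer 41 (z = 13.12 mm)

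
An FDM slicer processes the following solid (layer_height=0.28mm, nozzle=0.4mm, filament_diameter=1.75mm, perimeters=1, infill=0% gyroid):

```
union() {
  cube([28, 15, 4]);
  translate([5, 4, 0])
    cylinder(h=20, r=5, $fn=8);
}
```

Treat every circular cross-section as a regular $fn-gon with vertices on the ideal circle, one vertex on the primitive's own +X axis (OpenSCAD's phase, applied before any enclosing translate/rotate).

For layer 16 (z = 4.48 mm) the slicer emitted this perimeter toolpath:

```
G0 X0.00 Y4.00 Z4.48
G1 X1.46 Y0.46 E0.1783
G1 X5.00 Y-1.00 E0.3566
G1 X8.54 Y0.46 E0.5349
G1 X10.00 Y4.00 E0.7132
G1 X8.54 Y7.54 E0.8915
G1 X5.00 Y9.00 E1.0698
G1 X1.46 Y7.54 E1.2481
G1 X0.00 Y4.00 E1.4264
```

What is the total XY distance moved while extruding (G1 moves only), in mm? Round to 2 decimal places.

30.63 mm

Sum the Euclidean lengths of each G1 segment: total = 30.63 mm.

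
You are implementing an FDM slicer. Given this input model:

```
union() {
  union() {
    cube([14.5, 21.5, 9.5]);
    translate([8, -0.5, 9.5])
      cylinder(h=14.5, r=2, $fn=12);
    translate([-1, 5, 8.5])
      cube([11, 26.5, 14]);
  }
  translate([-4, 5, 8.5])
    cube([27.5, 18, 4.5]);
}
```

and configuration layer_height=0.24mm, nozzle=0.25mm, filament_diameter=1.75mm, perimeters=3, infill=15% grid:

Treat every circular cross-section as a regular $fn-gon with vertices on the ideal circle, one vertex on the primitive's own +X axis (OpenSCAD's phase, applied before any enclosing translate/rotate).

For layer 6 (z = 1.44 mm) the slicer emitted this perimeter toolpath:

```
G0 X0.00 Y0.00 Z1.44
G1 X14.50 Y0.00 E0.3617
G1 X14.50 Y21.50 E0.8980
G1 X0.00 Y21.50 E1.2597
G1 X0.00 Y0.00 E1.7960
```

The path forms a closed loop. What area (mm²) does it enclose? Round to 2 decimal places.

311.75 mm²

Apply the shoelace formula to the sequence of (X, Y) vertices; enclosed area = 311.75 mm².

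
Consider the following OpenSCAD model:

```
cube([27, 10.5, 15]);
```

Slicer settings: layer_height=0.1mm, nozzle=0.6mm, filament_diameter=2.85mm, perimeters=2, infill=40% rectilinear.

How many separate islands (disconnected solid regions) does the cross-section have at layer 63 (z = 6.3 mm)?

At z = 6.3 mm: the cube is present — its section is the full 27×10.5 rectangle. Overall, the cross-section is a single solid region. Island count = 1.

1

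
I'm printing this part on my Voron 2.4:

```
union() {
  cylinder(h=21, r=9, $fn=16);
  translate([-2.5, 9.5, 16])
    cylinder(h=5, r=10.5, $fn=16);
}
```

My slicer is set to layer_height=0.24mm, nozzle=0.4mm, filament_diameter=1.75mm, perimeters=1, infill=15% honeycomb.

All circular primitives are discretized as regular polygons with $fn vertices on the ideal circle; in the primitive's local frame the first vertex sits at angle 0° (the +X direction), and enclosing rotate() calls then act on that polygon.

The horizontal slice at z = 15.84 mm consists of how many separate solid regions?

At z = 15.84 mm: the r=9 cylinder contributes a regular 16-gon of circumradius 9; the cylinder at (-2.5, 9.5) is absent (z outside [16, 21]); Combining (union): only the r=9 cylinder is present, so the union is just that shape — 1 connected region. The result has 1 disconnected region.

1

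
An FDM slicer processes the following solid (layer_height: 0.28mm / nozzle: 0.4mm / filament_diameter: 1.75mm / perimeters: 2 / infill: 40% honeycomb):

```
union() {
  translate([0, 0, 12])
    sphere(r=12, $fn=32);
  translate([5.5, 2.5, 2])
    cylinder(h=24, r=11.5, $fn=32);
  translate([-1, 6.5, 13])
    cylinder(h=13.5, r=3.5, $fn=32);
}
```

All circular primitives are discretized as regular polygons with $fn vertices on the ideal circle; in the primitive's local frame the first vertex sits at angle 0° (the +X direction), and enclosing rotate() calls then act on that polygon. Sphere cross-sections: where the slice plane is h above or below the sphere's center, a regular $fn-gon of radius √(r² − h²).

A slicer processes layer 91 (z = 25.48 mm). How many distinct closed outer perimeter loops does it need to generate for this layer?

1

At z = 25.48 mm: the sphere does not reach this height (|z−center|=13.480 > r=12); the cylinder at (5.5, 2.5): section is a regular 32-gon, circumradius r=11.5; the r=3.5 cylinder at (-1, 6.5) gives a regular 32-gon of circumradius 3.5 (constant along its height); Merging all regions: the r=3.5 cylinder at (-1, 6.5) lies entirely inside the r=11.5 cylinder at (5.5, 2.5), so the union is just the r=11.5 cylinder at (5.5, 2.5) — 1 connected region. The result has 1 disconnected region.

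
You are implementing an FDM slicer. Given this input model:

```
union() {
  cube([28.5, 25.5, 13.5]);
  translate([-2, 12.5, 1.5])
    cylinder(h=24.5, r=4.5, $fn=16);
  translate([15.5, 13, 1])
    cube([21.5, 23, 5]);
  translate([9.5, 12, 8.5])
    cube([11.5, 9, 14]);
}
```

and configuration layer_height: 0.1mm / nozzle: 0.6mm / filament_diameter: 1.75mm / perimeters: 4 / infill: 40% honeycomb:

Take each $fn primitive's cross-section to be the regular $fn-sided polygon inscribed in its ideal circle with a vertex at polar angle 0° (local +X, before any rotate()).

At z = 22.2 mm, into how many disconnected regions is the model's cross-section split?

2

At z = 22.2 mm: the cube is not intersected at this z (z outside [0, 13.5]); the r=4.5 cylinder at (-2, 12.5) gives a regular 16-gon of circumradius 4.5 (constant along its height); the cube at (15.5, 13) does not reach this height (z outside [1, 6]); the cube at (9.5, 12) is present — its section is the full 11.5×9 rectangle; Combining (union): the 2 present regions are separate (no shared area or edge), so areas and boundary lengths simply add and each stays a separate island — 2 connected regions. The result has 2 disconnected regions.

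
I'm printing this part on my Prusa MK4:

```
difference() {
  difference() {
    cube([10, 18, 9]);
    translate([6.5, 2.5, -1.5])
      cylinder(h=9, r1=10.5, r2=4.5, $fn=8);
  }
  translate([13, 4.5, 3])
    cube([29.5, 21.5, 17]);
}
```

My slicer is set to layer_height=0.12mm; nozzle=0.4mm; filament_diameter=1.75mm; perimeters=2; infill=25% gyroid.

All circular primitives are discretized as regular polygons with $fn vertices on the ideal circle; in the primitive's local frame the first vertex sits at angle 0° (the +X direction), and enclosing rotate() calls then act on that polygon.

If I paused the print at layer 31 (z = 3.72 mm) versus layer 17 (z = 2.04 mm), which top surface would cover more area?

Layer 31 (z = 3.72): the 10×18 cube contributes its full rectangle (area 180.00 mm²); the cone at (6.5, 2.5) (r1=10.5→r2=4.5) has section circumradius 7.020 here — a regular 8-gon (area = (8/2)·7.020²·sin(360°/8) = 139.39 mm²); Taking the first minus the rest: starting from the 10×18 cube (180.00 mm²), the cone at (6.5, 2.5) partially overlaps it — only the 81.23 mm² overlap (of its 139.39 mm²) is removed, clipping the outline — area = 98.77 mm²; the cube at (13, 4.5) (footprint 29.5×21.5) is included at this height (area 634.25 mm²); After the difference (first − rest): starting from that combined region (98.77 mm²), the 29.5×21.5 cube at (13, 4.5) misses the remaining region (no effect) — area = 98.77 mm². So its area = 98.77 mm². Layer 17 (z = 2.04): the cube is present — its section is the full 10×18 rectangle (area 180.00 mm²); the cone at (6.5, 2.5): at t=0.393 of its height the radius interpolates to r₁+(r₂−r₁)t = 8.140, giving a regular 8-gon of that circumradius (area = (8/2)·8.140²·sin(360°/8) = 187.41 mm²); Taking the first minus the rest: starting from the 10×18 cube (180.00 mm²), the cone at (6.5, 2.5) partially overlaps it — only the 94.56 mm² overlap (of its 187.41 mm²) is removed, clipping the outline — area = 85.44 mm²; the cube at (13, 4.5) is absent (z outside [3, 20]); After the difference (first − rest): none of the subtracted shapes is present at this height, so the result so far is unchanged — area = 85.44 mm². So its area = 85.44 mm². Layer 31 is larger (98.77 vs 85.44 mm²).

layer 31 (z = 3.72 mm)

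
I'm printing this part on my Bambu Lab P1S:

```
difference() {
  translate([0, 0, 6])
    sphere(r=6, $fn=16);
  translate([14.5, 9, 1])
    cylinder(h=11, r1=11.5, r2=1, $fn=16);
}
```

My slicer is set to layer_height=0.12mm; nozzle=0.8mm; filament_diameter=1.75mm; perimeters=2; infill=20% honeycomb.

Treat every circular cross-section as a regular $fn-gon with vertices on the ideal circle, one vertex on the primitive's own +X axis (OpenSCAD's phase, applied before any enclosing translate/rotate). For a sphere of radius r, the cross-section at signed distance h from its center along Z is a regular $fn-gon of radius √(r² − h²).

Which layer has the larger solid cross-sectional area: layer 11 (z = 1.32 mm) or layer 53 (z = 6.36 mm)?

Layer 11 (z = 1.32): the sphere: section is a regular 16-gon, circumradius = √(r²−h²) = √(6²−4.68²) = 3.755 (area = (16/2)·3.755²·sin(360°/16) = 43.16 mm²); the cone at (14.5, 9) (r1=11.5→r2=1) has section circumradius 11.195 here — a regular 16-gon (area = (16/2)·11.195²·sin(360°/16) = 383.66 mm²); Taking the first minus the rest: starting from the r=6 sphere (43.16 mm²), the cone at (14.5, 9) misses the remaining region (no effect) — area = 43.16 mm². So its area = 43.16 mm². Layer 53 (z = 6.36): the sphere: section is a regular 16-gon, circumradius = √(r²−h²) = √(6²−0.36²) = 5.989 (area = (16/2)·5.989²·sin(360°/16) = 109.82 mm²); the cone at (14.5, 9): at t=0.487 of its height the radius interpolates to r₁+(r₂−r₁)t = 6.384, giving a regular 16-gon of that circumradius (area = (16/2)·6.384²·sin(360°/16) = 124.76 mm²); Subtracting the remaining from the first: starting from the r=6 sphere (109.82 mm²), the cone at (14.5, 9) misses the remaining region (no effect) — area = 109.82 mm². So its area = 109.82 mm². Layer 53 is larger (109.82 vs 43.16 mm²).

layer 53 (z = 6.36 mm)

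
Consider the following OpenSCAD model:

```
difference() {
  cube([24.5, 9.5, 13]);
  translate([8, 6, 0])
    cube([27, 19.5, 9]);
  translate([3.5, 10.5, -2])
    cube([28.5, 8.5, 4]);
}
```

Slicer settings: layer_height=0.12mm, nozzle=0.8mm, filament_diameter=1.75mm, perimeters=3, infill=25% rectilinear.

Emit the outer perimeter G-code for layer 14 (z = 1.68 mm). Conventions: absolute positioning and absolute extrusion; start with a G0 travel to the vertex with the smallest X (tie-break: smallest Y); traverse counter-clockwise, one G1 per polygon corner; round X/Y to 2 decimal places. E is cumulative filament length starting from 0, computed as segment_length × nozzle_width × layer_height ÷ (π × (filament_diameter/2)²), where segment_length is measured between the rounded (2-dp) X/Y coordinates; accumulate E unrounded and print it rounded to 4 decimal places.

G0 X0.00 Y0.00 Z1.68
G1 X24.50 Y0.00 E0.9778
G1 X24.50 Y6.00 E1.2173
G1 X8.00 Y6.00 E1.8759
G1 X8.00 Y9.50 E2.0156
G1 X0.00 Y9.50 E2.3349
G1 X0.00 Y0.00 E2.7140

At z = 1.68 mm: the 24.5×9.5 cube contributes its full rectangle; the cube at (8, 6) (footprint 27×19.5) is included at this height; the 28.5×8.5 cube at (3.5, 10.5) contributes its full rectangle; Subtracting the remaining from the first: starting from the 24.5×9.5 cube, the 27×19.5 cube at (8, 6) partially overlaps it — only the 57.75 mm² overlap (of its 526.50 mm²) is removed, clipping the outline; the 28.5×8.5 cube at (3.5, 10.5) misses the remaining region (no effect) — 1 connected region. The outline is a single polygon with 6 vertices. Extrusion per mm of travel: 0.8 × 0.12 / (π × 0.875²) = 0.039912. Accumulating E over each segment gives final E = 2.7140.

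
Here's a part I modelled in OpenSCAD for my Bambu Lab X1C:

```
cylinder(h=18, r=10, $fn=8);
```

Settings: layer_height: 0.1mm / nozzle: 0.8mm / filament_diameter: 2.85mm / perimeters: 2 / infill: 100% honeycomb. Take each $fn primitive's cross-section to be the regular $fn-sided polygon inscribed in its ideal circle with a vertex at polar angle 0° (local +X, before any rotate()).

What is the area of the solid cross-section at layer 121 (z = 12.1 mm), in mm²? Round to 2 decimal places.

At z = 12.1 mm: the r=10 cylinder contributes a regular 8-gon of circumradius 10 (area = (8/2)·10.000²·sin(360°/8) = 282.84 mm²). Overall, the cross-section is a single solid region. Net area = 282.84 mm².

282.84 mm²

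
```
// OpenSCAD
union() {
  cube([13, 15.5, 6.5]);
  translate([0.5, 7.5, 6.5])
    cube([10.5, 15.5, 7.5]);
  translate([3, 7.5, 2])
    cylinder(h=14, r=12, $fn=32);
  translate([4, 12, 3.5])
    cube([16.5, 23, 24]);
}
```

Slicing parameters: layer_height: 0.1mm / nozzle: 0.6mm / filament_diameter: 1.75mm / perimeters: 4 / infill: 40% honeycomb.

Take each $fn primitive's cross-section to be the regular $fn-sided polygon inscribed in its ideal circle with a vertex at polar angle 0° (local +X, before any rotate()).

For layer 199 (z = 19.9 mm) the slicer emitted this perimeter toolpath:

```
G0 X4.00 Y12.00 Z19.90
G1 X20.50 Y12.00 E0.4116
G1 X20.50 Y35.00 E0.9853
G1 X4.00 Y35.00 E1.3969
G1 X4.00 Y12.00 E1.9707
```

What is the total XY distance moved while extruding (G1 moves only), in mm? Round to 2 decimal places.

79.00 mm

Sum the Euclidean lengths of each G1 segment: total = 79.00 mm.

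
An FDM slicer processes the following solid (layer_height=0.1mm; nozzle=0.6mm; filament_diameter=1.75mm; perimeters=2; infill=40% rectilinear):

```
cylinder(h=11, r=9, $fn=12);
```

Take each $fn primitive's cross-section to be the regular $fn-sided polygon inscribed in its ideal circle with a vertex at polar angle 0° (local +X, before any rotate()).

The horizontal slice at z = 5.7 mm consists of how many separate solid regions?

At z = 5.7 mm: the r=9 cylinder contributes a regular 12-gon of circumradius 9. The result has 1 disconnected region.

1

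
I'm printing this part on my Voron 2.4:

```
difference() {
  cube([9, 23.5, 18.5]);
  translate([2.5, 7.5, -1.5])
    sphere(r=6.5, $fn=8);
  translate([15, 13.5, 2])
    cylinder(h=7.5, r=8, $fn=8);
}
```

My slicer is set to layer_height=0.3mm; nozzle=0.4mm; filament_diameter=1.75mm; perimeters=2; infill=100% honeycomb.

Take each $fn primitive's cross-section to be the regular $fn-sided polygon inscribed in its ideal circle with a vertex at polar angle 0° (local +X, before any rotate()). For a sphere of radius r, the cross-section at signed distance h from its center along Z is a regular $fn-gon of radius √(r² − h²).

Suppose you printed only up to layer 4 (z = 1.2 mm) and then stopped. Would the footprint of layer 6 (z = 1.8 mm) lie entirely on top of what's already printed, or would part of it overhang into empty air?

part overhangs

Compare the two slices. At z = 1.2: the 9×23.5 cube contributes its full rectangle (area 211.50 mm²); the sphere at (2.5, 7.5): section is a regular 8-gon, circumradius = √(r²−h²) = √(6.5²−2.7²) = 5.913 (area = (8/2)·5.913²·sin(360°/8) = 98.88 mm²); the cylinder at (15, 13.5) is absent (z outside [2, 9.5]); After the difference (first − rest): starting from the 9×23.5 cube (211.50 mm²), the r=6.5 sphere at (2.5, 7.5) partially overlaps it — only the 76.42 mm² overlap (of its 98.88 mm²) is removed, clipping the outline — area = 135.08 mm². At z = 1.8: the 9×23.5 cube contributes its full rectangle (area 211.50 mm²); the r=6.5 sphere at (2.5, 7.5) slices to a regular 8-gon of circumradius 5.600 (√(r²−h²) with h=3.3 from center) (area = (8/2)·5.600²·sin(360°/8) = 88.70 mm²); the cylinder at (15, 13.5) does not reach this height (z outside [2, 9.5]); Taking the first minus the rest: starting from the 9×23.5 cube (211.50 mm²), the r=6.5 sphere at (2.5, 7.5) partially overlaps it — only the 69.76 mm² overlap (of its 88.70 mm²) is removed, clipping the outline — area = 141.74 mm². Checking containment: at z = 1.8 the cross-section extends beyond the z = 1.2 cross-section by about 6.65 mm².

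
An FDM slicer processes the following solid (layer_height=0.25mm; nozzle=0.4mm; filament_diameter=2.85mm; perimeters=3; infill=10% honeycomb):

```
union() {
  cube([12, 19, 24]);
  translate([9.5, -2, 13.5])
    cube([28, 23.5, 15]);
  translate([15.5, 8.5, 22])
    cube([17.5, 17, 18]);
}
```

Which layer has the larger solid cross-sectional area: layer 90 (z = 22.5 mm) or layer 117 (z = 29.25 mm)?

layer 90 (z = 22.5 mm)

Layer 90 (z = 22.5): the cube is present — its section is the full 12×19 rectangle (area 228.00 mm²); the cube at (9.5, -2) (footprint 28×23.5) is included at this height (area 658.00 mm²); the 17.5×17 cube at (15.5, 8.5) contributes its full rectangle (area 297.50 mm²); Combining (union): the regions partially overlap — summed areas 1183.50 mm² minus the doubly-counted overlap 275.00 mm² gives 908.50 mm² — area = 908.50 mm². So its area = 908.50 mm². Layer 117 (z = 29.25): the cube does not reach this height (z outside [0, 24]); the cube at (9.5, -2) does not reach this height (z outside [13.5, 28.5]); the 17.5×17 cube at (15.5, 8.5) contributes its full rectangle (area 297.50 mm²); Merging all regions: only the 17.5×17 cube at (15.5, 8.5) is present, so the union is just that shape — area = 297.50 mm². So its area = 297.50 mm². Layer 90 is larger (908.50 vs 297.50 mm²).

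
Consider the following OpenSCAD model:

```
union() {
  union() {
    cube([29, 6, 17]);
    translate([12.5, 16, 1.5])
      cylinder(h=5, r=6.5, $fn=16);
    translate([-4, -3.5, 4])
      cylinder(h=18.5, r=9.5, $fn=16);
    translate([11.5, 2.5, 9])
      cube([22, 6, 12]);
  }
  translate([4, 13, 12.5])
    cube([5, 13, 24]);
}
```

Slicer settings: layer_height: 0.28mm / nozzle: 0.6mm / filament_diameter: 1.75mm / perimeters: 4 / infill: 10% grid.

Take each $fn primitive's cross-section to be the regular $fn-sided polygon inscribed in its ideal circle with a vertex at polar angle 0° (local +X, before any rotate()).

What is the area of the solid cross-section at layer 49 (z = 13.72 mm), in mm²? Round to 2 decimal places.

At z = 13.72 mm: the cube (footprint 29×6) is included at this height (area 174.00 mm²); the cylinder at (12.5, 16) does not reach this height (z outside [1.5, 6.5]); the cylinder at (-4, -3.5): section is a regular 16-gon, circumradius r=9.5 (area = (16/2)·9.500²·sin(360°/16) = 276.30 mm²); the cube at (11.5, 2.5) is present — its section is the full 22×6 rectangle (area 132.00 mm²); Combining (union): the regions partially overlap — summed areas 582.30 mm² minus the doubly-counted overlap 75.92 mm² gives 506.38 mm² — area = 506.38 mm²; the 5×13 cube at (4, 13) contributes its full rectangle (area 65.00 mm²); Taking the union: the 2 present regions are separate (no shared area or edge), so areas and boundary lengths simply add and each stays a separate island — area = 571.38 mm². Overall, the cross-section has 2 separate islands. Net area = 571.38 mm².

571.38 mm²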